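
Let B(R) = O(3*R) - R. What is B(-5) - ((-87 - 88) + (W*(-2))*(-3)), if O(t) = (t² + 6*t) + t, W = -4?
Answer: 324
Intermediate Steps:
O(t) = t² + 7*t
B(R) = -R + 3*R*(7 + 3*R) (B(R) = (3*R)*(7 + 3*R) - R = 3*R*(7 + 3*R) - R = -R + 3*R*(7 + 3*R))
B(-5) - ((-87 - 88) + (W*(-2))*(-3)) = -5*(20 + 9*(-5)) - ((-87 - 88) - 4*(-2)*(-3)) = -5*(20 - 45) - (-175 + 8*(-3)) = -5*(-25) - (-175 - 24) = 125 - 1*(-199) = 125 + 199 = 324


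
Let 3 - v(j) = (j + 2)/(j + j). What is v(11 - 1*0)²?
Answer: 2809/484 ≈ 5.8037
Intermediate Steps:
v(j) = 3 - (2 + j)/(2*j) (v(j) = 3 - (j + 2)/(j + j) = 3 - (2 + j)/(2*j))
v(11 - 1*0)² = (5/2 - 1/(11 - 1*0))² = (5/2 - 1/(11 + 0))² = (5/2 - 1/11)² = (53/22)² = 2809/484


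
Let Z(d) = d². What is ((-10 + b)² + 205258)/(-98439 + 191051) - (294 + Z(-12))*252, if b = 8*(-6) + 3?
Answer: -10221933829/92612 ≈ -1.1037e+5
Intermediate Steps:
b = -45 (b = -48 + 3 = -45)
((-10 + b)² + 205258)/(-98439 + 191051) - (294 + Z(-12))*252 = ((-10 - 45)² + 205258)/(-98439 + 191051) - (294 + (-12)²)*252 = ((-55)² + 205258)/92612 - (294 + 144)*252 = (3025 + 205258)*(1/92612) - 438*252 = 208283*(1/92612) - 1*110376 = 208283/92612 - 110376 = -10221933829/92612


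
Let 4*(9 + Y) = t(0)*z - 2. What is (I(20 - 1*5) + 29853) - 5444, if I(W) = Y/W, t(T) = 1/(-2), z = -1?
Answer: 195267/8 ≈ 24408.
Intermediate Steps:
t(T) = -½
Y = -75/8 (Y = -9 + (-½*(-1) - 2)/4 = -9 + (½ - 2)/4 = -9 + (¼)*(-3/2) = -9 - 3/8 = -75/8 ≈ -9.3750)
I(W) = -75/(8*W)
(I(20 - 1*5) + 29853) - 5444 = (-75/(8*(20 - 1*5)) + 29853) - 5444 = (-75/(8*(20 - 5)) + 29853) - 5444 = (-75/8/15 + 29853) - 5444 = (-75/8*1/15 + 29853) - 5444 = (-5/8 + 29853) - 5444 = 238819/8 - 5444 = 195267/8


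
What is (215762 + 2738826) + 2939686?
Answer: 5894274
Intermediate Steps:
(215762 + 2738826) + 2939686 = 2954588 + 2939686 = 5894274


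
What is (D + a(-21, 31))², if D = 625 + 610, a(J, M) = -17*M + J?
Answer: 471969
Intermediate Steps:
a(J, M) = J - 17*M
D = 1235
(D + a(-21, 31))² = (1235 + (-21 - 17*31))² = (1235 + (-21 - 527))² = (1235 - 548)² = 687² = 471969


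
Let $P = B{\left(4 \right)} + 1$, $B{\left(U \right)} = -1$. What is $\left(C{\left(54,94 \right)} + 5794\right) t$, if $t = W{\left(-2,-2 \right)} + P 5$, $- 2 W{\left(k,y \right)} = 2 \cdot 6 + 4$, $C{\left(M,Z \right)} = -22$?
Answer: $-46176$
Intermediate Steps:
$P = 0$ ($P = -1 + 1 = 0$)
$W{\left(k,y \right)} = -8$ ($W{\left(k,y \right)} = - \frac{2 \cdot 6 + 4}{2} = - \frac{12 + 4}{2} = \left(- \frac{1}{2}\right) 16 = -8$)
$t = -8$ ($t = -8 + 0 \cdot 5 = -8 + 0 = -8$)
$\left(C{\left(54,94 \right)} + 5794\right) t = \left(-22 + 5794\right) \left(-8\right) = 5772 \left(-8\right) = -46176$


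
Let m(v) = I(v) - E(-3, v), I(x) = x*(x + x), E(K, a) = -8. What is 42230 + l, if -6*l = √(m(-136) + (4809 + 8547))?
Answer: 42230 - √12589/3 ≈ 42193.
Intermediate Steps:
I(x) = 2*x² (I(x) = x*(2*x) = 2*x²)
m(v) = 8 + 2*v² (m(v) = 2*v² - 1*(-8) = 2*v² + 8 = 8 + 2*v²)
l = -√12589/3 (l = -√((8 + 2*(-136)²) + (4809 + 8547))/6 = -√((8 + 2*18496) + 13356)/6 = -√((8 + 36992) + 13356)/6 = -√(37000 + 13356)/6 = -√12589/3 ≈ -37.400)
42230 + l = 42230 - √12589/3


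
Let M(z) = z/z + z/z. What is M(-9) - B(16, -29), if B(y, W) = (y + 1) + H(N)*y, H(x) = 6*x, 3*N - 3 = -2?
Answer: -47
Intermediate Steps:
N = 1/3 (N = 1 + (1/3)*(-2) = 1 - 2/3 = 1/3 ≈ 0.33333)
B(y, W) = 1 + 3*y (B(y, W) = (y + 1) + (6*(1/3))*y = (1 + y) + 2*y = 1 + 3*y)
M(z) = 2 (M(z) = 1 + 1 = 2)
M(-9) - B(16, -29) = 2 - (1 + 3*16) = 2 - (1 + 48) = 2 - 1*49 = 2 - 49 = -47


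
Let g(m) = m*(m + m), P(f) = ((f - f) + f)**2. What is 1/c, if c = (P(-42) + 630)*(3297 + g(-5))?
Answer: 1/8012718 ≈ 1.2480e-7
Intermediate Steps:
P(f) = f**2 (P(f) = (0 + f)**2 = f**2)
g(m) = 2*m**2 (g(m) = m*(2*m) = 2*m**2)
c = 8012718 (c = ((-42)**2 + 630)*(3297 + 2*(-5)**2) = (1764 + 630)*(3297 + 2*25) = 2394*(3297 + 50) = 2394*3347 = 8012718)
1/c = 1/8012718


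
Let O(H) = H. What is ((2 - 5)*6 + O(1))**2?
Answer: 289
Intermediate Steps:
((2 - 5)*6 + O(1))**2 = ((2 - 5)*6 + 1)**2 = (-3*6 + 1)**2 = (-18 + 1)**2 = (-17)**2 = 289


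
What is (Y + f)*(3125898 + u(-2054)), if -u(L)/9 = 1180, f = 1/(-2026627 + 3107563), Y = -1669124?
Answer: -312257505422523473/60052 ≈ -5.1998e+12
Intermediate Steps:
f = 1/1080936 ≈ 9.2512e-7
u(L) = -10620 (u(L) = -9*1180 = -10620)
(Y + f)*(3125898 + u(-2054)) = (-1669124 + 1/1080936)*(3125898 - 10620) = -1804216220063/1080936*3115278 = -312257505422523473/60052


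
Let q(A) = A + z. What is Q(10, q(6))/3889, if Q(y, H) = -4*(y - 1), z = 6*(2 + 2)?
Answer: -36/3889 ≈ -0.0092569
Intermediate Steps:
z = 24 (z = 6*4 = 24)
q(A) = 24 + A (q(A) = A + 24 = 24 + A)
Q(y, H) = 4 - 4*y (Q(y, H) = -4*(-1 + y) = 4 - 4*y)
Q(10, q(6))/3889 = (4 - 4*10)/3889 = (4 - 40)*(1/3889) = -36*1/3889 = -36/3889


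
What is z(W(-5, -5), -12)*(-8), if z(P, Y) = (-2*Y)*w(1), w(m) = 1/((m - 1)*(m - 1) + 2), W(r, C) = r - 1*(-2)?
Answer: -96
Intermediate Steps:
W(r, C) = 2 + r (W(r, C) = r + 2 = 2 + r)
w(m) = 1/(2 + (-1 + m)**2) (w(m) = 1/((-1 + m)*(-1 + m) + 2) = 1/((-1 + m)**2 + 2) = 1/(2 + (-1 + m)**2))
z(P, Y) = -Y (z(P, Y) = (-2*Y)/(2 + (-1 + 1)**2) = (-2*Y)/(2 + 0**2) = (-2*Y)/(2 + 0) = -2*Y/2 = -2*Y*(1/2) = -Y)
z(W(-5, -5), -12)*(-8) = -1*(-12)*(-8) = 12*(-8) = -96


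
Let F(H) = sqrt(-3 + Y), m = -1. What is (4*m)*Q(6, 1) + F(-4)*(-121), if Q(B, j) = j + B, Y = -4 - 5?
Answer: -28 - 242*I*sqrt(3) ≈ -28.0 - 419.16*I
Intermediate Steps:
Y = -9
Q(B, j) = B + j
F(H) = 2*I*sqrt(3) (F(H) = sqrt(-3 - 9) = sqrt(-12) = 2*I*sqrt(3))
(4*m)*Q(6, 1) + F(-4)*(-121) = (4*(-1))*(6 + 1) + (2*I*sqrt(3))*(-121) = -4*7 - 242*I*sqrt(3) = -28 - 242*I*sqrt(3)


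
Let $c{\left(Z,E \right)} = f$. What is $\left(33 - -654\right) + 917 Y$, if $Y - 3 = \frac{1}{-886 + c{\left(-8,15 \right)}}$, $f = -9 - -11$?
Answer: $\frac{3038275}{884} \approx 3437.0$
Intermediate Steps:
$f = 2$ ($f = -9 + 11 = 2$)
$c{\left(Z,E \right)} = 2$
$Y = \frac{2651}{884}$ ($Y = 3 + \frac{1}{-886 + 2} = 3 + \frac{1}{-884} = 3 - \frac{1}{884} = \frac{2651}{884} \approx 2.9989$)
$\left(33 - -654\right) + 917 Y = \left(33 - -654\right) + 917 \cdot \frac{2651}{884} = \left(33 + 654\right) + \frac{2430967}{884} = 687 + \frac{2430967}{884} = \frac{3038275}{884}$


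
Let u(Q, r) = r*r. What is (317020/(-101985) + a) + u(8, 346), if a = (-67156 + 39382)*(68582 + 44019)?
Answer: -63786731625230/20397 ≈ -3.1273e+9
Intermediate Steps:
u(Q, r) = r**2
a = -3127380174 (a = -27774*112601 = -3127380174)
(317020/(-101985) + a) + u(8, 346) = (317020/(-101985) - 3127380174) + 346**2 = (317020*(-1/101985) - 3127380174) + 119716 = (-63404/20397 - 3127380174) + 119716 = -63789173472482/20397 + 119716 = -63786731625230/20397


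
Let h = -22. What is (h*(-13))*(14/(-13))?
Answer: -308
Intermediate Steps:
(h*(-13))*(14/(-13)) = (-22*(-13))*(14/(-13)) = 286*(14*(-1/13)) = 286*(-14/13) = -308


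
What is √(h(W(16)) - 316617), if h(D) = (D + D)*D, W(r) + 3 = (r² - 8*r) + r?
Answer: I*√276855 ≈ 526.17*I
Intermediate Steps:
W(r) = -3 + r² - 7*r (W(r) = -3 + ((r² - 8*r) + r) = -3 + (r² - 7*r) = -3 + r² - 7*r)
h(D) = 2*D² (h(D) = (2*D)*D = 2*D²)
√(h(W(16)) - 316617) = √(2*(-3 + 16² - 7*16)² - 316617) = √(2*(-3 + 256 - 112)² - 316617) = √(2*141² - 316617) = √(2*19881 - 316617) = √(39762 - 316617) = √(-276855) = I*√276855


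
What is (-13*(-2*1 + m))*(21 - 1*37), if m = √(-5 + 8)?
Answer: -416 + 208*√3 ≈ -55.733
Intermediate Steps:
m = √3 ≈ 1.7320
(-13*(-2*1 + m))*(21 - 1*37) = (-13*(-2*1 + √3))*(21 - 1*37) = (-13*(-2 + √3))*(21 - 37) = (26 - 13*√3)*(-16) = -416 + 208*√3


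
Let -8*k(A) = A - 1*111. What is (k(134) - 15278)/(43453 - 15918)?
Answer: -122247/220280 ≈ -0.55496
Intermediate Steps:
k(A) = 111/8 - A/8 (k(A) = -(A - 1*111)/8 = -(A - 111)/8 = -(-111 + A)/8 = 111/8 - A/8)
(k(134) - 15278)/(43453 - 15918) = ((111/8 - 1/8*134) - 15278)/(43453 - 15918) = ((111/8 - 67/4) - 15278)/27535 = (-23/8 - 15278)*(1/27535) = -122247/8*1/27535 = -122247/220280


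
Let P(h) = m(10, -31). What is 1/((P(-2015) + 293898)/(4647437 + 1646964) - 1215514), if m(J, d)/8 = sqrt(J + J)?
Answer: -3009877222664439601/3658547761892638361126336 - 6294401*sqrt(5)/3658547761892638361126336 ≈ -8.2270e-7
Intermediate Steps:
m(J, d) = 8*sqrt(2)*sqrt(J) (m(J, d) = 8*sqrt(J + J) = 8*sqrt(2*J) = 8*(sqrt(2)*sqrt(J)) = 8*sqrt(2)*sqrt(J))
P(h) = 16*sqrt(5) (P(h) = 8*sqrt(2)*sqrt(10) = 16*sqrt(5))
1/((P(-2015) + 293898)/(4647437 + 1646964) - 1215514) = 1/((16*sqrt(5) + 293898)/(4647437 + 1646964) - 1215514) = 1/((293898 + 16*sqrt(5))/6294401 - 1215514) = 1/((293898 + 16*sqrt(5))*(1/6294401) - 1215514) = 1/((293898/6294401 + 16*sqrt(5)/6294401) - 1215514) = 1/(-7650932243216/6294401 + 16*sqrt(5)/6294401)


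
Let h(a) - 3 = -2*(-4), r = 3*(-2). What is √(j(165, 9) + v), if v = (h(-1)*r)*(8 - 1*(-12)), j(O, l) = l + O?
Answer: I*√1146 ≈ 33.853*I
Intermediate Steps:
r = -6
j(O, l) = O + l
h(a) = 11 (h(a) = 3 - 2*(-4) = 3 + 8 = 11)
v = -1320 (v = (11*(-6))*(8 - 1*(-12)) = -66*(8 + 12) = -66*20 = -1320)
√(j(165, 9) + v) = √((165 + 9) - 1320) = √(174 - 1320) = √(-1146) = I*√1146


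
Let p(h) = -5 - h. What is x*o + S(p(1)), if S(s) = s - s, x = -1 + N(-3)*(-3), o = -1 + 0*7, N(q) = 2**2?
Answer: 13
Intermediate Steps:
N(q) = 4
o = -1 (o = -1 + 0 = -1)
x = -13 (x = -1 + 4*(-3) = -1 - 12 = -13)
S(s) = 0
x*o + S(p(1)) = -13*(-1) + 0 = 13 + 0 = 13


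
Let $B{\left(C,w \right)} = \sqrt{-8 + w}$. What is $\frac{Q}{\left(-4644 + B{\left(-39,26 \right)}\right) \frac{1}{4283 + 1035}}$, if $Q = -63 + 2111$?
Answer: $- \frac{2809946112}{1198151} - \frac{5445632 \sqrt{2}}{3594453} \approx -2347.4$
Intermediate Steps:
$Q = 2048$
$\frac{Q}{\left(-4644 + B{\left(-39,26 \right)}\right) \frac{1}{4283 + 1035}} = \frac{2048}{\left(-4644 + \sqrt{-8 + 26}\right) \frac{1}{4283 + 1035}} = \frac{2048}{\left(-4644 + \sqrt{18}\right) \frac{1}{5318}} = \frac{2048}{\left(-4644 + 3 \sqrt{2}\right) \frac{1}{5318}} = \frac{2048}{- \frac{2322}{2659} + \frac{3 \sqrt{2}}{5318}}$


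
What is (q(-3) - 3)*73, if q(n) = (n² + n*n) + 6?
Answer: 1533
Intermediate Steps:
q(n) = 6 + 2*n² (q(n) = (n² + n²) + 6 = 2*n² + 6 = 6 + 2*n²)
(q(-3) - 3)*73 = ((6 + 2*(-3)²) - 3)*73 = ((6 + 2*9) - 3)*73 = ((6 + 18) - 3)*73 = (24 - 3)*73 = 21*73 = 1533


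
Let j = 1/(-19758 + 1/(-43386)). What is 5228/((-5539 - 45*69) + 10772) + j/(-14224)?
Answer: 284578377107209/115834503750392 ≈ 2.4568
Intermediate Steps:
j = -43386/857220589 (j = 1/(-19758 - 1/43386) = 1/(-857220589/43386) = -43386/857220589 ≈ -5.0612e-5)
5228/((-5539 - 45*69) + 10772) + j/(-14224) = 5228/((-5539 - 45*69) + 10772) - 43386/857220589/(-14224) = 5228/((-5539 - 3105) + 10772) - 43386/857220589*(-1/14224) = 5228/(-8644 + 10772) + 3099/870936118424 = 5228/2128 + 3099/870936118424 = 5228*(1/2128) + 3099/870936118424 = 1307/532 + 3099/870936118424 = 284578377107209/115834503750392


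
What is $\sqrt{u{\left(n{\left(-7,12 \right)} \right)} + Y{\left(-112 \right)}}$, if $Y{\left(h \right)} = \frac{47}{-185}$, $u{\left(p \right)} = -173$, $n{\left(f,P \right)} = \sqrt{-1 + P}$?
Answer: $\frac{2 i \sqrt{1482405}}{185} \approx 13.163 i$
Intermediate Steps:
$Y{\left(h \right)} = - \frac{47}{185}$ ($Y{\left(h \right)} = 47 \left(- \frac{1}{185}\right) = - \frac{47}{185}$)
$\sqrt{u{\left(n{\left(-7,12 \right)} \right)} + Y{\left(-112 \right)}} = \sqrt{-173 - \frac{47}{185}} = \sqrt{- \frac{32052}{185}} = \frac{2 i \sqrt{1482405}}{185}$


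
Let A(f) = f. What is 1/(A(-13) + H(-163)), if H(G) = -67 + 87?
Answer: ⅐ ≈ 0.14286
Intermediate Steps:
H(G) = 20
1/(A(-13) + H(-163)) = 1/(-13 + 20) = 1/7 = ⅐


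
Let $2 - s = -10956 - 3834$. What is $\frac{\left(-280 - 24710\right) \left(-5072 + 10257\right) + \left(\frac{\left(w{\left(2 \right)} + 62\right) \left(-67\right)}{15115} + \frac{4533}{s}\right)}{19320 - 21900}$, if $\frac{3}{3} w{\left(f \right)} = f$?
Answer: $\frac{28970104810913801}{576839186400} \approx 50222.0$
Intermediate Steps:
$w{\left(f \right)} = f$
$s = 14792$ ($s = 2 - \left(-10956 - 3834\right) = 2 - -14790 = 2 + 14790 = 14792$)
$\frac{\left(-280 - 24710\right) \left(-5072 + 10257\right) + \left(\frac{\left(w{\left(2 \right)} + 62\right) \left(-67\right)}{15115} + \frac{4533}{s}\right)}{19320 - 21900} = \frac{\left(-280 - 24710\right) \left(-5072 + 10257\right) + \left(\frac{\left(2 + 62\right) \left(-67\right)}{15115} + \frac{4533}{14792}\right)}{19320 - 21900} = \frac{\left(-24990\right) 5185 + \left(64 \left(-67\right) \frac{1}{15115} + 4533 \cdot \frac{1}{14792}\right)}{-2580} = \left(-129573150 + \left(\left(-4288\right) \frac{1}{15115} + \frac{4533}{14792}\right)\right) \left(- \frac{1}{2580}\right) = \left(-129573150 + \left(- \frac{4288}{15115} + \frac{4533}{14792}\right)\right) \left(- \frac{1}{2580}\right) = \left(-129573150 + \frac{5088199}{223581080}\right) \left(- \frac{1}{2580}\right) = \left(- \frac{28970104810913801}{223581080}\right) \left(- \frac{1}{2580}\right) = \frac{28970104810913801}{576839186400}$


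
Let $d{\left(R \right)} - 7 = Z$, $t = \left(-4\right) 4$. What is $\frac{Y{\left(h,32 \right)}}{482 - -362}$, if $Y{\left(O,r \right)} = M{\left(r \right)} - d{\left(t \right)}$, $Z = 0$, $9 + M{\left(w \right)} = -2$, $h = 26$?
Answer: $- \frac{9}{422} \approx -0.021327$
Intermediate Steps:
$M{\left(w \right)} = -11$ ($M{\left(w \right)} = -9 - 2 = -11$)
$t = -16$
$d{\left(R \right)} = 7$ ($d{\left(R \right)} = 7 + 0 = 7$)
$Y{\left(O,r \right)} = -18$ ($Y{\left(O,r \right)} = -11 - 7 = -18$)
$\frac{Y{\left(h,32 \right)}}{482 - -362} = - \frac{18}{482 - -362} = - \frac{18}{482 + 362} = - \frac{18}{844} = \left(-18\right) \frac{1}{844} = - \frac{9}{422}$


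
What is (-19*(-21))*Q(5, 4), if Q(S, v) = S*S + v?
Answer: 11571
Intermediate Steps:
Q(S, v) = v + S**2 (Q(S, v) = S**2 + v = v + S**2)
(-19*(-21))*Q(5, 4) = (-19*(-21))*(4 + 5**2) = 399*(4 + 25) = 399*29 = 11571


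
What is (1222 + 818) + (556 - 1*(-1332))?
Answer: 3928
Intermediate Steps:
(1222 + 818) + (556 - 1*(-1332)) = 2040 + (556 + 1332) = 2040 + 1888 = 3928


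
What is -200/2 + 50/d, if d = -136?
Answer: -6825/68 ≈ -100.37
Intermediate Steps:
-200/2 + 50/d = -200/2 + 50/(-136) = -200*½ + 50*(-1/136) = -100 - 25/68 = -6825/68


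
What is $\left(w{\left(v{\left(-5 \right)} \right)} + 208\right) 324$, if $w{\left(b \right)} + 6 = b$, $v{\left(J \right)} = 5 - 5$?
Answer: $65448$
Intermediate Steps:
$v{\left(J \right)} = 0$
$w{\left(b \right)} = -6 + b$
$\left(w{\left(v{\left(-5 \right)} \right)} + 208\right) 324 = \left(\left(-6 + 0\right) + 208\right) 324 = \left(-6 + 208\right) 324 = 202 \cdot 324 = 65448$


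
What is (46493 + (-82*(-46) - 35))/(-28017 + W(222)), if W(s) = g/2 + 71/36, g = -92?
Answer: -1808280/1010197 ≈ -1.7900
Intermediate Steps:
W(s) = -1585/36 (W(s) = -92/2 + 71/36 = -92*½ + 71*(1/36) = -46 + 71/36 = -1585/36)
(46493 + (-82*(-46) - 35))/(-28017 + W(222)) = (46493 + (-82*(-46) - 35))/(-28017 - 1585/36) = (46493 + (3772 - 35))/(-1010197/36) = (46493 + 3737)*(-36/1010197) = 50230*(-36/1010197) = -1808280/1010197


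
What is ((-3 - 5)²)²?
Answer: 4096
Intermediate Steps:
((-3 - 5)²)² = ((-8)²)² = 64² = 4096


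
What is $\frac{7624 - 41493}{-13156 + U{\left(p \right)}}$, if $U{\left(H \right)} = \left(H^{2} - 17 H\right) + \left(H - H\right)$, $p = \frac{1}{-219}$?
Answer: $\frac{1624391109}{630971192} \approx 2.5744$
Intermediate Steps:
$p = - \frac{1}{219} \approx -0.0045662$
$U{\left(H \right)} = H^{2} - 17 H$ ($U{\left(H \right)} = \left(H^{2} - 17 H\right) + 0 = H^{2} - 17 H$)
$\frac{7624 - 41493}{-13156 + U{\left(p \right)}} = \frac{7624 - 41493}{-13156 - \frac{-17 - \frac{1}{219}}{219}} = - \frac{33869}{-13156 - - \frac{3724}{47961}} = - \frac{33869}{-13156 + \frac{3724}{47961}} = - \frac{33869}{- \frac{630971192}{47961}} = \left(-33869\right) \left(- \frac{47961}{630971192}\right) = \frac{1624391109}{630971192}$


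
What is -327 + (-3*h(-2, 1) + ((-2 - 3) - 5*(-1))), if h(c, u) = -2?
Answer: -321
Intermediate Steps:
-327 + (-3*h(-2, 1) + ((-2 - 3) - 5*(-1))) = -327 + (-3*(-2) + ((-2 - 3) - 5*(-1))) = -327 + (6 + (-5 + 5)) = -327 + (6 + 0) = -327 + 6 = -321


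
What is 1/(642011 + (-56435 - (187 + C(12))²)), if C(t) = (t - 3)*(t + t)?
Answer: 1/423167 ≈ 2.3631e-6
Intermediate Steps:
C(t) = 2*t*(-3 + t) (C(t) = (-3 + t)*(2*t) = 2*t*(-3 + t))
1/(642011 + (-56435 - (187 + C(12))²)) = 1/(642011 + (-56435 - (187 + 2*12*(-3 + 12))²)) = 1/(642011 + (-56435 - (187 + 2*12*9)²)) = 1/(642011 + (-56435 - (187 + 216)²)) = 1/(642011 + (-56435 - 1*403²)) = 1/(642011 + (-56435 - 1*162409)) = 1/(642011 + (-56435 - 162409)) = 1/(642011 - 218844) = 1/423167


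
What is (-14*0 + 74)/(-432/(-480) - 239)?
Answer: -740/2381 ≈ -0.31079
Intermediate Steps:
(-14*0 + 74)/(-432/(-480) - 239) = (0 + 74)/(-432*(-1/480) - 239) = 74/(9/10 - 239) = 74/(-2381/10) = 74*(-10/2381) = -740/2381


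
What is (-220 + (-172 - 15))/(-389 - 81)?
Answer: 407/470 ≈ 0.86596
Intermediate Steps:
(-220 + (-172 - 15))/(-389 - 81) = (-220 - 187)/(-470) = -407*(-1/470) = 407/470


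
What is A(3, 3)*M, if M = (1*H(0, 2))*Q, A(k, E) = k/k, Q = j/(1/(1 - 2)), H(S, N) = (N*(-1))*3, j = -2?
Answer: -12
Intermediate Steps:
H(S, N) = -3*N (H(S, N) = -N*3 = -3*N)
Q = 2 (Q = -2/(1/(1 - 2)) = -2/(1/(-1)) = -2/(-1) = -2*(-1) = 2)
A(k, E) = 1
M = -12 (M = (1*(-3*2))*2 = (1*(-6))*2 = -6*2 = -12)
A(3, 3)*M = 1*(-12) = -12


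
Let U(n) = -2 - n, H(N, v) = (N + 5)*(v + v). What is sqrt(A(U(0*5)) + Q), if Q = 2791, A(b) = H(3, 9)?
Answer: sqrt(2935) ≈ 54.176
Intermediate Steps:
H(N, v) = 2*v*(5 + N) (H(N, v) = (5 + N)*(2*v) = 2*v*(5 + N))
A(b) = 144 (A(b) = 2*9*(5 + 3) = 2*9*8 = 144)
sqrt(A(U(0*5)) + Q) = sqrt(144 + 2791) = sqrt(2935)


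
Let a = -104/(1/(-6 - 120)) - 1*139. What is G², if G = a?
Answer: 168091225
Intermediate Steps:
a = 12965 (a = -104/(1/(-126)) - 139 = -104/(-1/126) - 139 = -104*(-126) - 139 = 13104 - 139 = 12965)
G = 12965
G² = 12965² = 168091225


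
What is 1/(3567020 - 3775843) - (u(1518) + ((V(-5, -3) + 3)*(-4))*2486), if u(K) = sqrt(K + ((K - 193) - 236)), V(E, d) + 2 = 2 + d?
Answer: -1/208823 - sqrt(2607) ≈ -51.059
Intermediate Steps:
V(E, d) = d (V(E, d) = -2 + (2 + d) = d)
u(K) = sqrt(-429 + 2*K) (u(K) = sqrt(K + ((-193 + K) - 236)) = sqrt(K + (-429 + K)) = sqrt(-429 + 2*K))
1/(3567020 - 3775843) - (u(1518) + ((V(-5, -3) + 3)*(-4))*2486) = 1/(3567020 - 3775843) - (sqrt(-429 + 2*1518) + ((-3 + 3)*(-4))*2486) = 1/(-208823) - (sqrt(-429 + 3036) + (0*(-4))*2486) = -1/208823 - (sqrt(2607) + 0*2486) = -1/208823 - (sqrt(2607) + 0) = -1/208823 - sqrt(2607)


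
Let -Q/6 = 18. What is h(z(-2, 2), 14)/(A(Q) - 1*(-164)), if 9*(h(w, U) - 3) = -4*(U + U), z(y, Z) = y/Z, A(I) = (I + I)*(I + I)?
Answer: -17/84276 ≈ -0.00020172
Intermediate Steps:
Q = -108 (Q = -6*18 = -108)
A(I) = 4*I² (A(I) = (2*I)*(2*I) = 4*I²)
h(w, U) = 3 - 8*U/9 (h(w, U) = 3 + (-4*(U + U))/9 = 3 + (-8*U)/9 = 3 - 8*U/9)
h(z(-2, 2), 14)/(A(Q) - 1*(-164)) = (3 - 8/9*14)/(4*(-108)² - 1*(-164)) = (3 - 112/9)/(4*11664 + 164) = -85/(9*(46656 + 164)) = -85/9/46820 = -85/9*1/46820 = -17/84276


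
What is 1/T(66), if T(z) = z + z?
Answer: 1/132 ≈ 0.0075758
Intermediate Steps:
T(z) = 2*z
1/T(66) = 1/(2*66) = 1/132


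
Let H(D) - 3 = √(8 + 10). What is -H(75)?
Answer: -3 - 3*√2 ≈ -7.2426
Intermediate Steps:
H(D) = 3 + 3*√2 (H(D) = 3 + √(8 + 10) = 3 + √18 = 3 + 3*√2)
-H(75) = -(3 + 3*√2) = -3 - 3*√2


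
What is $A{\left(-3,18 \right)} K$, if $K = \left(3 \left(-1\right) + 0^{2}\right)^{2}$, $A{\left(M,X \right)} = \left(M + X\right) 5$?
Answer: $675$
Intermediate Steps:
$A{\left(M,X \right)} = 5 M + 5 X$
$K = 9$ ($K = \left(-3 + 0\right)^{2} = \left(-3\right)^{2} = 9$)
$A{\left(-3,18 \right)} K = \left(5 \left(-3\right) + 5 \cdot 18\right) 9 = \left(-15 + 90\right) 9 = 75 \cdot 9 = 675$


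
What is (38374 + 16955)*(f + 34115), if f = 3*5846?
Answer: 2857908837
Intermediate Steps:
f = 17538
(38374 + 16955)*(f + 34115) = (38374 + 16955)*(17538 + 34115) = 55329*51653 = 2857908837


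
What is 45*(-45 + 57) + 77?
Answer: 617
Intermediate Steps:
45*(-45 + 57) + 77 = 45*12 + 77 = 540 + 77 = 617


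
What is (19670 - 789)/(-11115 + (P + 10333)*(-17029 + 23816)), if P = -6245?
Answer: 18881/27734141 ≈ 0.00068079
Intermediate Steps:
(19670 - 789)/(-11115 + (P + 10333)*(-17029 + 23816)) = (19670 - 789)/(-11115 + (-6245 + 10333)*(-17029 + 23816)) = 18881/(-11115 + 4088*6787) = 18881/(-11115 + 27745256) = 18881/27734141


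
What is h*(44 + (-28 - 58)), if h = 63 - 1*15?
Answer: -2016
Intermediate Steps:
h = 48 (h = 63 - 15 = 48)
h*(44 + (-28 - 58)) = 48*(44 + (-28 - 58)) = 48*(44 - 86) = 48*(-42) = -2016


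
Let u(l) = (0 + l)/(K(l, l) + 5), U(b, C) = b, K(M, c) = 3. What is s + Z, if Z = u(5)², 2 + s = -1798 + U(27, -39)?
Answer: -113447/64 ≈ -1772.6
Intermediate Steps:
u(l) = l/8 (u(l) = (0 + l)/(3 + 5) = l/8)
s = -1773 (s = -2 + (-1798 + 27) = -2 - 1771 = -1773)
Z = 25/64 (Z = ((⅛)*5)² = (5/8)² = 25/64 ≈ 0.39063)
s + Z = -1773 + 25/64 = -113447/64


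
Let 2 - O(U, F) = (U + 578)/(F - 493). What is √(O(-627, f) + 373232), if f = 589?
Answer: √214983078/24 ≈ 610.93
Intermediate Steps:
O(U, F) = 2 - (578 + U)/(-493 + F) (O(U, F) = 2 - (U + 578)/(F - 493) = 2 - (578 + U)/(-493 + F))
√(O(-627, f) + 373232) = √((-1564 - 1*(-627) + 2*589)/(-493 + 589) + 373232) = √((-1564 + 627 + 1178)/96 + 373232) = √((1/96)*241 + 373232) = √(241/96 + 373232) = √(35830513/96) = √214983078/24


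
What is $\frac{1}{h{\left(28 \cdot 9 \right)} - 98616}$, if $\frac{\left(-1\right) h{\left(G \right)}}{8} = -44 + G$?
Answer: $- \frac{1}{100280} \approx -9.9721 \cdot 10^{-6}$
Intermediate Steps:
$h{\left(G \right)} = 352 - 8 G$ ($h{\left(G \right)} = - 8 \left(-44 + G\right) = 352 - 8 G$)
$\frac{1}{h{\left(28 \cdot 9 \right)} - 98616} = \frac{1}{\left(352 - 8 \cdot 28 \cdot 9\right) - 98616} = \frac{1}{\left(352 - 2016\right) - 98616} = \frac{1}{-1664 - 98616} = \frac{1}{-100280} = - \frac{1}{100280}$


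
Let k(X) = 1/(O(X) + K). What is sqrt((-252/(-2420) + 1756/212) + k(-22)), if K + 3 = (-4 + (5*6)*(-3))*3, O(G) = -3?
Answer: sqrt(41033091310)/69960 ≈ 2.8955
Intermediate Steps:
K = -285 (K = -3 + (-4 + (5*6)*(-3))*3 = -3 + (-4 + 30*(-3))*3 = -3 + (-4 - 90)*3 = -3 - 94*3 = -3 - 282 = -285)
k(X) = -1/288 (k(X) = 1/(-3 - 285) = 1/(-288) = -1/288)
sqrt((-252/(-2420) + 1756/212) + k(-22)) = sqrt((-252/(-2420) + 1756/212) - 1/288) = sqrt((-252*(-1/2420) + 1756*(1/212)) - 1/288) = sqrt((63/605 + 439/53) - 1/288) = sqrt(268934/32065 - 1/288) = sqrt(77420927/9234720) = sqrt(41033091310)/69960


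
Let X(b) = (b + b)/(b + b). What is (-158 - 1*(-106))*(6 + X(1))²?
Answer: -2548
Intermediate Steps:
X(b) = 1 (X(b) = (2*b)/((2*b)) = (2*b)*(1/(2*b)) = 1)
(-158 - 1*(-106))*(6 + X(1))² = (-158 - 1*(-106))*(6 + 1)² = (-158 + 106)*7² = -52*49 = -2548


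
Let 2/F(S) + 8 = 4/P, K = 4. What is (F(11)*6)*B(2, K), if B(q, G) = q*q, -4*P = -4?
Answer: -12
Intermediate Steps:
P = 1 (P = -¼*(-4) = 1)
F(S) = -½ (F(S) = 2/(-8 + 4/1) = 2/(-8 + 4*1) = 2/(-8 + 4) = 2/(-4) = 2*(-¼) = -½)
B(q, G) = q²
(F(11)*6)*B(2, K) = -½*6*2² = -3*4 = -12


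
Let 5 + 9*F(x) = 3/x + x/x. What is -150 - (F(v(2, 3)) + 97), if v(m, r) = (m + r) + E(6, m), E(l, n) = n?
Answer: -15536/63 ≈ -246.60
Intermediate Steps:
v(m, r) = r + 2*m (v(m, r) = (m + r) + m = r + 2*m)
F(x) = -4/9 + 1/(3*x) (F(x) = -5/9 + (3/x + x/x)/9 = -5/9 + (3/x + 1)/9 = -5/9 + (1 + 3/x)/9 = -5/9 + (⅑ + 1/(3*x)) = -4/9 + 1/(3*x))
-150 - (F(v(2, 3)) + 97) = -150 - ((3 - 4*(3 + 2*2))/(9*(3 + 2*2)) + 97) = -150 - ((3 - 4*(3 + 4))/(9*(3 + 4)) + 97) = -150 - ((⅑)*(3 - 4*7)/7 + 97) = -150 - ((⅑)*(⅐)*(3 - 28) + 97) = -150 - ((⅑)*(⅐)*(-25) + 97) = -150 - (-25/63 + 97) = -150 - 1*6086/63 = -150 - 6086/63 = -15536/63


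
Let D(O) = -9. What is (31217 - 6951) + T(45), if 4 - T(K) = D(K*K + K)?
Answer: 24279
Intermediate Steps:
T(K) = 13 (T(K) = 4 - 1*(-9) = 4 + 9 = 13)
(31217 - 6951) + T(45) = (31217 - 6951) + 13 = 24266 + 13 = 24279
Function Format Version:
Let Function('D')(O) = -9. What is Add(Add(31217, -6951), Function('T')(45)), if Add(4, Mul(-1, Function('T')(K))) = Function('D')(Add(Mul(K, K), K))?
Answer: 24279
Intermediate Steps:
Function('T')(K) = 13 (Function('T')(K) = Add(4, Mul(-1, -9)) = Add(4, 9) = 13)
Add(Add(31217, -6951), Function('T')(45)) = Add(Add(31217, -6951), 13) = Add(24266, 13) = 24279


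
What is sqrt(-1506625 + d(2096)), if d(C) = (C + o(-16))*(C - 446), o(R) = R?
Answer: 5*sqrt(77015) ≈ 1387.6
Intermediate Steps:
d(C) = (-446 + C)*(-16 + C) (d(C) = (C - 16)*(C - 446) = (-16 + C)*(-446 + C) = (-446 + C)*(-16 + C))
sqrt(-1506625 + d(2096)) = sqrt(-1506625 + (7136 + 2096**2 - 462*2096)) = sqrt(-1506625 + (7136 + 4393216 - 968352)) = sqrt(-1506625 + 3432000) = sqrt(1925375) = 5*sqrt(77015)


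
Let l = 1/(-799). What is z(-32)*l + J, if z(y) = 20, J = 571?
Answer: 456209/799 ≈ 570.97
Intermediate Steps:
l = -1/799 ≈ -0.0012516
z(-32)*l + J = 20*(-1/799) + 571 = -20/799 + 571 = 456209/799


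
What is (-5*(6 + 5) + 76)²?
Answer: 441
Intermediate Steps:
(-5*(6 + 5) + 76)² = (-5*11 + 76)² = (-55 + 76)² = 21² = 441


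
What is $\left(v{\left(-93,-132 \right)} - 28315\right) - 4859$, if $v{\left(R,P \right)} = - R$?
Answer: $-33081$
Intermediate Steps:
$\left(v{\left(-93,-132 \right)} - 28315\right) - 4859 = \left(\left(-1\right) \left(-93\right) - 28315\right) - 4859 = \left(93 - 28315\right) - 4859 = -28222 - 4859 = -33081$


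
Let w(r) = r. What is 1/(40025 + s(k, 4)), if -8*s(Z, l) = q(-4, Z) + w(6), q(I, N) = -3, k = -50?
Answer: 8/320197 ≈ 2.4985e-5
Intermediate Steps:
s(Z, l) = -3/8 (s(Z, l) = -(-3 + 6)/8 = -1/8*3 = -3/8)
1/(40025 + s(k, 4)) = 1/(40025 - 3/8) = 1/(320197/8) = 8/320197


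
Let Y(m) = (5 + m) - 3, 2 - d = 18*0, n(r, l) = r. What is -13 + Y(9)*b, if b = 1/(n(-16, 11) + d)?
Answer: -193/14 ≈ -13.786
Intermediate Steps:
d = 2 (d = 2 - 18*0 = 2 - 1*0 = 2 + 0 = 2)
Y(m) = 2 + m
b = -1/14 (b = 1/(-16 + 2) = 1/(-14) = -1/14 ≈ -0.071429)
-13 + Y(9)*b = -13 + (2 + 9)*(-1/14) = -13 + 11*(-1/14) = -13 - 11/14 = -193/14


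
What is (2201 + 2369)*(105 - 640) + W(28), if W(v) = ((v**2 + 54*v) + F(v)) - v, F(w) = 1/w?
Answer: -68395095/28 ≈ -2.4427e+6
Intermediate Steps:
W(v) = 1/v + v**2 + 53*v (W(v) = ((v**2 + 54*v) + 1/v) - v = (1/v + v**2 + 54*v) - v = 1/v + v**2 + 53*v)
(2201 + 2369)*(105 - 640) + W(28) = (2201 + 2369)*(105 - 640) + (1 + 28**2*(53 + 28))/28 = 4570*(-535) + (1 + 784*81)/28 = -2444950 + (1 + 63504)/28 = -2444950 + (1/28)*63505 = -2444950 + 63505/28 = -68395095/28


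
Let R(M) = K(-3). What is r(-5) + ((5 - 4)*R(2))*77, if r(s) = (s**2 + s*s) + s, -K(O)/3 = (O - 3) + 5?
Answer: 276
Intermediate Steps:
K(O) = -6 - 3*O (K(O) = -3*((O - 3) + 5) = -3*((-3 + O) + 5) = -3*(2 + O) = -6 - 3*O)
r(s) = s + 2*s**2 (r(s) = (s**2 + s**2) + s = 2*s**2 + s = s + 2*s**2)
R(M) = 3 (R(M) = -6 - 3*(-3) = -6 + 9 = 3)
r(-5) + ((5 - 4)*R(2))*77 = -5*(1 + 2*(-5)) + ((5 - 4)*3)*77 = -5*(1 - 10) + (1*3)*77 = -5*(-9) + 3*77 = 45 + 231 = 276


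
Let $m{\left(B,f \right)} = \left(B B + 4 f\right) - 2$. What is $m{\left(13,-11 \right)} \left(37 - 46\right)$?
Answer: $-1107$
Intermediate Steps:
$m{\left(B,f \right)} = -2 + B^{2} + 4 f$ ($m{\left(B,f \right)} = \left(B^{2} + 4 f\right) - 2 = -2 + B^{2} + 4 f$)
$m{\left(13,-11 \right)} \left(37 - 46\right) = \left(-2 + 13^{2} + 4 \left(-11\right)\right) \left(37 - 46\right) = \left(-2 + 169 - 44\right) \left(-9\right) = 123 \left(-9\right) = -1107$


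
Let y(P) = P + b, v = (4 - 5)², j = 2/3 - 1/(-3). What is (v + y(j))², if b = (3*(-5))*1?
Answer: 169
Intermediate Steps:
b = -15 (b = -15*1 = -15)
j = 1 (j = 2*(⅓) - 1*(-⅓) = ⅔ + ⅓ = 1)
v = 1 (v = (-1)² = 1)
y(P) = -15 + P (y(P) = P - 15 = -15 + P)
(v + y(j))² = (1 + (-15 + 1))² = (1 - 14)² = (-13)² = 169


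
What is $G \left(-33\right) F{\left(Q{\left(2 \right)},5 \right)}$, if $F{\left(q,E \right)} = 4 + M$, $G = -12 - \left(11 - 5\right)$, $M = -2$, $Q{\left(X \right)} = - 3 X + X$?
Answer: $1188$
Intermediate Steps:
$Q{\left(X \right)} = - 2 X$
$G = -18$ ($G = -12 - 6 = -18$)
$F{\left(q,E \right)} = 2$ ($F{\left(q,E \right)} = 4 - 2 = 2$)
$G \left(-33\right) F{\left(Q{\left(2 \right)},5 \right)} = \left(-18\right) \left(-33\right) 2 = 594 \cdot 2 = 1188$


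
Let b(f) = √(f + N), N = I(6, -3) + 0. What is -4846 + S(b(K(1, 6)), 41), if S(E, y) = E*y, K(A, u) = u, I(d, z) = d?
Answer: -4846 + 82*√3 ≈ -4704.0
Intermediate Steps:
N = 6 (N = 6 + 0 = 6)
b(f) = √(6 + f) (b(f) = √(f + 6) = √(6 + f))
-4846 + S(b(K(1, 6)), 41) = -4846 + √(6 + 6)*41 = -4846 + √12*41 = -4846 + (2*√3)*41 = -4846 + 82*√3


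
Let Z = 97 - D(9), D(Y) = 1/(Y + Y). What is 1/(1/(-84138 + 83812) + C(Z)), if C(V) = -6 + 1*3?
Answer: -326/979 ≈ -0.33299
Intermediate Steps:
D(Y) = 1/(2*Y)
Z = 1745/18 (Z = 97 - 1/(2*9) = 97 - 1*1/18 = 97 - 1/18 = 1745/18 ≈ 96.944)
C(V) = -3 (C(V) = -6 + 3 = -3)
1/(1/(-84138 + 83812) + C(Z)) = 1/(1/(-84138 + 83812) - 3) = 1/(1/(-326) - 3) = 1/(-1/326 - 3) = 1/(-979/326) = -326/979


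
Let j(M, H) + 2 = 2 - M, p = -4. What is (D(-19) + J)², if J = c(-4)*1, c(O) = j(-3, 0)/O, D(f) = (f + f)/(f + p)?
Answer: 6889/8464 ≈ 0.81392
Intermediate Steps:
j(M, H) = -M (j(M, H) = -2 + (2 - M) = -M)
D(f) = 2*f/(-4 + f) (D(f) = (f + f)/(f - 4) = (2*f)/(-4 + f) = 2*f/(-4 + f))
c(O) = 3/O (c(O) = (-1*(-3))/O = 3/O)
J = -¾ (J = (3/(-4))*1 = (3*(-¼))*1 = -¾*1 = -¾ ≈ -0.75000)
(D(-19) + J)² = (2*(-19)/(-4 - 19) - ¾)² = (2*(-19)/(-23) - ¾)² = (2*(-19)*(-1/23) - ¾)² = (38/23 - ¾)² = (83/92)² = 6889/8464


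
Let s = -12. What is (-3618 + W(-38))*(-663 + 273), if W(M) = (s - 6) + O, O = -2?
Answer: 1418820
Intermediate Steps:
W(M) = -20 (W(M) = (-12 - 6) - 2 = -18 - 2 = -20)
(-3618 + W(-38))*(-663 + 273) = (-3618 - 20)*(-663 + 273) = -3638*(-390) = 1418820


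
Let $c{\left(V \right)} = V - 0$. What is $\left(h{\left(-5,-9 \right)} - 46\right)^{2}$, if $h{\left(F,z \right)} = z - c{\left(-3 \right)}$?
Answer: $2704$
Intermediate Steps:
$c{\left(V \right)} = V$ ($c{\left(V \right)} = V + 0 = V$)
$h{\left(F,z \right)} = 3 + z$ ($h{\left(F,z \right)} = z - -3 = z + 3 = 3 + z$)
$\left(h{\left(-5,-9 \right)} - 46\right)^{2} = \left(\left(3 - 9\right) - 46\right)^{2} = \left(-6 - 46\right)^{2} = \left(-52\right)^{2} = 2704$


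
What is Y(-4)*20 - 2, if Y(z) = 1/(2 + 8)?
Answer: 0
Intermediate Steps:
Y(z) = ⅒ (Y(z) = 1/10 = ⅒)
Y(-4)*20 - 2 = (⅒)*20 - 2 = 2 - 2 = 0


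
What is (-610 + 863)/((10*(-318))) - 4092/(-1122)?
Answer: 192859/54060 ≈ 3.5675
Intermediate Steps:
(-610 + 863)/((10*(-318))) - 4092/(-1122) = 253/(-3180) - 4092*(-1/1122) = 253*(-1/3180) + 62/17 = -253/3180 + 62/17 = 192859/54060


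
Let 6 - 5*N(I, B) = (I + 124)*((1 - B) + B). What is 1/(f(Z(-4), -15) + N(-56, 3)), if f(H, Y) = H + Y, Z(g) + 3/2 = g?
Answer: -10/329 ≈ -0.030395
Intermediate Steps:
Z(g) = -3/2 + g
N(I, B) = -118/5 - I/5 (N(I, B) = 6/5 - (I + 124)*((1 - B) + B)/5 = 6/5 - (124 + I)/5 = 6/5 + (-124/5 - I/5) = -118/5 - I/5)
1/(f(Z(-4), -15) + N(-56, 3)) = 1/(((-3/2 - 4) - 15) + (-118/5 - ⅕*(-56))) = 1/((-11/2 - 15) + (-118/5 + 56/5)) = 1/(-41/2 - 62/5) = 1/(-329/10) = -10/329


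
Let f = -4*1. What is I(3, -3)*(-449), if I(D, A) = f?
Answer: 1796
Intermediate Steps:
f = -4
I(D, A) = -4
I(3, -3)*(-449) = -4*(-449) = 1796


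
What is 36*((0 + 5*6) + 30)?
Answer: 2160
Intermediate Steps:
36*((0 + 5*6) + 30) = 36*((0 + 30) + 30) = 36*(30 + 30) = 36*60 = 2160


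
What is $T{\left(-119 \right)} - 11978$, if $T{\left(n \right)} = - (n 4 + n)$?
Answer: $-11383$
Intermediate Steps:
$T{\left(n \right)} = - 5 n$ ($T{\left(n \right)} = - (4 n + n) = - 5 n$)
$T{\left(-119 \right)} - 11978 = \left(-5\right) \left(-119\right) - 11978 = 595 - 11978 = -11383$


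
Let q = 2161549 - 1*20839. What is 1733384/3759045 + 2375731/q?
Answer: 280914493323/178822782710 ≈ 1.5709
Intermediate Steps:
q = 2140710 (q = 2161549 - 20839 = 2140710)
1733384/3759045 + 2375731/q = 1733384/3759045 + 2375731/2140710 = 280914493323/178822782710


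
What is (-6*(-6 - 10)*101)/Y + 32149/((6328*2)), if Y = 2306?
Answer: 98424085/14592368 ≈ 6.7449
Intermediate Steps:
(-6*(-6 - 10)*101)/Y + 32149/((6328*2)) = (-6*(-6 - 10)*101)/2306 + 32149/((6328*2)) = (-6*(-16)*101)*(1/2306) + 32149/12656 = (96*101)*(1/2306) + 32149*(1/12656) = 9696*(1/2306) + 32149/12656 = 4848/1153 + 32149/12656 = 98424085/14592368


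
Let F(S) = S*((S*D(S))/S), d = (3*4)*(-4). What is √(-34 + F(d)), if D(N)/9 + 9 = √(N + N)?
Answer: √(3854 - 1728*I*√6) ≈ 69.204 - 30.581*I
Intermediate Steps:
d = -48 (d = 12*(-4) = -48)
D(N) = -81 + 9*√2*√N (D(N) = -81 + 9*√(N + N) = -81 + 9*√(2*N) = -81 + 9*(√2*√N) = -81 + 9*√2*√N)
F(S) = S*(-81 + 9*√2*√S) (F(S) = S*((S*(-81 + 9*√2*√S))/S) = S*(-81 + 9*√2*√S))
√(-34 + F(d)) = √(-34 + 9*(-48)*(-9 + √2*√(-48))) = √(-34 + 9*(-48)*(-9 + √2*(4*I*√3))) = √(-34 + 9*(-48)*(-9 + 4*I*√6)) = √(-34 + (3888 - 1728*I*√6)) = √(3854 - 1728*I*√6)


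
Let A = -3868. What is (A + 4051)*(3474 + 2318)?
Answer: 1059936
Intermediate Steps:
(A + 4051)*(3474 + 2318) = (-3868 + 4051)*(3474 + 2318) = 183*5792 = 1059936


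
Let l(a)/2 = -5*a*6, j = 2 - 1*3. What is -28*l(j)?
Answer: -1680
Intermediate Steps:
j = -1 (j = 2 - 3 = -1)
l(a) = -60*a (l(a) = 2*(-5*a*6) = 2*(-30*a) = -60*a)
-28*l(j) = -(-1680)*(-1) = -28*60 = -1680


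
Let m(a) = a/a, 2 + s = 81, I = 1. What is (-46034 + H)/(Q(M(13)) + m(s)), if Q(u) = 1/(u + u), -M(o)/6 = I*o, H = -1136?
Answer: -1471704/31 ≈ -47474.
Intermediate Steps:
s = 79 (s = -2 + 81 = 79)
M(o) = -6*o
m(a) = 1
Q(u) = 1/(2*u)
(-46034 + H)/(Q(M(13)) + m(s)) = (-46034 - 1136)/(1/(2*((-6*13))) + 1) = -47170/((½)/(-78) + 1) = -47170/((½)*(-1/78) + 1) = -47170/(-1/156 + 1) = -47170/155/156 = -47170*156/155 = -1471704/31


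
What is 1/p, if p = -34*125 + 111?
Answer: -1/4139 ≈ -0.00024160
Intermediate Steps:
p = -4139 (p = -4250 + 111 = -4139)
1/p = 1/(-4139) = -1/4139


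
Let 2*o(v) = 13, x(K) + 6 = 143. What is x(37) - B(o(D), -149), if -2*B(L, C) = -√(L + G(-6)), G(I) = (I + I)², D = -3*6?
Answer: 137 - √602/4 ≈ 130.87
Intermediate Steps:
x(K) = 137 (x(K) = -6 + 143 = 137)
D = -18
o(v) = 13/2 (o(v) = (½)*13 = 13/2)
G(I) = 4*I² (G(I) = (2*I)² = 4*I²)
B(L, C) = √(144 + L)/2 (B(L, C) = -(-1)*√(L + 4*(-6)²)/2 = -(-1)*√(L + 4*36)/2 = -(-1)*√(L + 144)/2 = -(-1)*√(144 + L)/2 = √(144 + L)/2)
x(37) - B(o(D), -149) = 137 - √(144 + 13/2)/2 = 137 - √(301/2)/2 = 137 - √602/2/2 = 137 - √602/4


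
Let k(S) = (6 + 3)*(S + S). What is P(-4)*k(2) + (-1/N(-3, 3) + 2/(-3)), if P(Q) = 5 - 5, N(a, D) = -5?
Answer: -7/15 ≈ -0.46667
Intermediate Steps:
P(Q) = 0
k(S) = 18*S (k(S) = 9*(2*S) = 18*S)
P(-4)*k(2) + (-1/N(-3, 3) + 2/(-3)) = 0*(18*2) + (-1/(-5) + 2/(-3)) = 0*36 + (-1*(-1/5) + 2*(-1/3)) = 0 + (1/5 - 2/3) = 0 - 7/15 = -7/15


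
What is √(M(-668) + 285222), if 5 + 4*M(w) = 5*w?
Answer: √1137543/2 ≈ 533.28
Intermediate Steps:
M(w) = -5/4 + 5*w/4 (M(w) = -5/4 + (5*w)/4 = -5/4 + 5*w/4)
√(M(-668) + 285222) = √((-5/4 + (5/4)*(-668)) + 285222) = √((-5/4 - 835) + 285222) = √(-3345/4 + 285222) = √(1137543/4) = √1137543/2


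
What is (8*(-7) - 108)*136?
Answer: -22304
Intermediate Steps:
(8*(-7) - 108)*136 = (-56 - 108)*136 = -164*136 = -22304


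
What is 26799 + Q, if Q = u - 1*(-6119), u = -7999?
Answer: 24919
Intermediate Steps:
Q = -1880 (Q = -7999 - 1*(-6119) = -7999 + 6119 = -1880)
26799 + Q = 26799 - 1880 = 24919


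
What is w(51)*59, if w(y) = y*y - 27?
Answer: 151866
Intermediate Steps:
w(y) = -27 + y**2 (w(y) = y**2 - 27 = -27 + y**2)
w(51)*59 = (-27 + 51**2)*59 = (-27 + 2601)*59 = 2574*59 = 151866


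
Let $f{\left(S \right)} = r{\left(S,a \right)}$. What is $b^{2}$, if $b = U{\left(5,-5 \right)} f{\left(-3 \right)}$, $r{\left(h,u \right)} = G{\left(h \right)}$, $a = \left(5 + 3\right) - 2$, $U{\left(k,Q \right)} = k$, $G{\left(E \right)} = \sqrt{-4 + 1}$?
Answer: $-75$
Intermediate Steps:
$G{\left(E \right)} = i \sqrt{3}$ ($G{\left(E \right)} = \sqrt{-3} = i \sqrt{3}$)
$a = 6$ ($a = 8 - 2 = 6$)
$r{\left(h,u \right)} = i \sqrt{3}$
$f{\left(S \right)} = i \sqrt{3}$
$b = 5 i \sqrt{3} \approx 8.6602 i$
$b^{2} = \left(5 i \sqrt{3}\right)^{2} = -75$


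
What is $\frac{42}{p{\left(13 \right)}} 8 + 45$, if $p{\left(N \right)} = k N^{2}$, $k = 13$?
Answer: $\frac{99201}{2197} \approx 45.153$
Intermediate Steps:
$p{\left(N \right)} = 13 N^{2}$
$\frac{42}{p{\left(13 \right)}} 8 + 45 = \frac{42}{13 \cdot 13^{2}} \cdot 8 + 45 = \frac{42}{13 \cdot 169} \cdot 8 + 45 = \frac{42}{2197} \cdot 8 + 45 = \frac{336}{2197} + 45 = \frac{99201}{2197}$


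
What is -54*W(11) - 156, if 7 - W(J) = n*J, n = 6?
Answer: 3030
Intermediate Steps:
W(J) = 7 - 6*J
-54*W(11) - 156 = -54*(7 - 6*11) - 156 = -54*(7 - 66) - 156 = -54*(-59) - 156 = 3186 - 156 = 3030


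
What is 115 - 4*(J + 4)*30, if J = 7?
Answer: -1205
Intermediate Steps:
115 - 4*(J + 4)*30 = 115 - 4*(7 + 4)*30 = 115 - 4*11*30 = 115 - 44*30 = 115 - 1320 = -1205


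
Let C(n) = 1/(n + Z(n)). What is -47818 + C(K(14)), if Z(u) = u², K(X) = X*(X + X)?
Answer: -7366649807/154056 ≈ -47818.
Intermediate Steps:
K(X) = 2*X² (K(X) = X*(2*X) = 2*X²)
C(n) = 1/(n + n²)
-47818 + C(K(14)) = -47818 + 1/(((2*14²))*(1 + 2*14²)) = -47818 + 1/(((2*196))*(1 + 2*196)) = -47818 + 1/(392*(1 + 392)) = -47818 + (1/392)/393 = -47818 + (1/392)*(1/393) = -47818 + 1/154056 = -7366649807/154056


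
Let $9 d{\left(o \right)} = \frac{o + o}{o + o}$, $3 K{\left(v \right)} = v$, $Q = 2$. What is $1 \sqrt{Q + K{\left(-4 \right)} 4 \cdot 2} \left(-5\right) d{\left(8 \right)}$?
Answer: $- \frac{5 i \sqrt{78}}{27} \approx - 1.6355 i$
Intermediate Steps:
$K{\left(v \right)} = \frac{v}{3}$
$d{\left(o \right)} = \frac{1}{9}$ ($d{\left(o \right)} = \frac{\left(o + o\right) \frac{1}{o + o}}{9} = \frac{2 o \frac{1}{2 o}}{9} = \frac{1}{9} \cdot 1 = \frac{1}{9}$)
$1 \sqrt{Q + K{\left(-4 \right)} 4 \cdot 2} \left(-5\right) d{\left(8 \right)} = 1 \sqrt{2 + \frac{1}{3} \left(-4\right) 4 \cdot 2} \left(-5\right) \frac{1}{9} = 1 \sqrt{2 + \left(- \frac{4}{3}\right) 4 \cdot 2} \left(-5\right) \frac{1}{9} = 1 \sqrt{2 - \frac{32}{3}} \left(-5\right) \frac{1}{9} = 1 \sqrt{- \frac{26}{3}} \left(-5\right) \frac{1}{9} = 1 \frac{i \sqrt{78}}{3} \left(-5\right) \frac{1}{9} = \frac{i \sqrt{78}}{3} \left(-5\right) \frac{1}{9} = - \frac{5 i \sqrt{78}}{3} \cdot \frac{1}{9} = - \frac{5 i \sqrt{78}}{27}$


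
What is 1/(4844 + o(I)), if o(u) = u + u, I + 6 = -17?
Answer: 1/4798 ≈ 0.00020842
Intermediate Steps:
I = -23 (I = -6 - 17 = -23)
o(u) = 2*u
1/(4844 + o(I)) = 1/(4844 + 2*(-23)) = 1/(4844 - 46) = 1/4798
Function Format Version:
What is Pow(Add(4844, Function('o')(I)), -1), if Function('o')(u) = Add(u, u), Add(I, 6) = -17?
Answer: Rational(1, 4798) ≈ 0.00020842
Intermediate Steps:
I = -23 (I = Add(-6, -17) = -23)
Function('o')(u) = Mul(2, u)
Pow(Add(4844, Function('o')(I)), -1) = Pow(Add(4844, Mul(2, -23)), -1) = Pow(Add(4844, -46), -1) = Pow(4798, -1) = Rational(1, 4798)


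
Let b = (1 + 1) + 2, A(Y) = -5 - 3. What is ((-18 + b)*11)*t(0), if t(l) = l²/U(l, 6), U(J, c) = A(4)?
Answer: 0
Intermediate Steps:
A(Y) = -8
b = 4 (b = 2 + 2 = 4)
U(J, c) = -8
t(l) = -l²/8 (t(l) = l²/(-8) = l²*(-⅛) = -l²/8)
((-18 + b)*11)*t(0) = ((-18 + 4)*11)*(-⅛*0²) = (-14*11)*(-⅛*0) = -154*0 = 0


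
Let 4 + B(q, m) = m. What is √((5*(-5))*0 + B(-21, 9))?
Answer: √5 ≈ 2.2361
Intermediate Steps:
B(q, m) = -4 + m
√((5*(-5))*0 + B(-21, 9)) = √((5*(-5))*0 + (-4 + 9)) = √(-25*0 + 5) = √(0 + 5) = √5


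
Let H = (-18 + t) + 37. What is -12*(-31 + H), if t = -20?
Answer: 384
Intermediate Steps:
H = -1 (H = (-18 - 20) + 37 = -38 + 37 = -1)
-12*(-31 + H) = -12*(-31 - 1) = -12*(-32) = 384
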